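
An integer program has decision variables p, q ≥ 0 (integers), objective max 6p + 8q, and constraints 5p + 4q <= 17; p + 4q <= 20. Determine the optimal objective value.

32

(p,q)=(0,4): 5·0+4·4=16≤17, 1·0+4·4=16≤20, objective 32.
(p,q)=(1,3): 5·1+4·3=17≤17, 1·1+4·3=13≤20, objective 30.
(p,q)=(0,3): 5·0+4·3=12≤17, 1·0+4·3=12≤20, objective 24.
No feasible integer point exceeds 32.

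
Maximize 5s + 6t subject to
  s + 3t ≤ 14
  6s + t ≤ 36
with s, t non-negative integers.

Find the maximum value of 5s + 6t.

(s,t)=(5,3) is feasible, giving 43.
(s,t)=(4,3) is feasible, giving 38.
(s,t)=(5,2) is feasible, giving 37.
Maximum is 43 at (s,t)=(5,3).

43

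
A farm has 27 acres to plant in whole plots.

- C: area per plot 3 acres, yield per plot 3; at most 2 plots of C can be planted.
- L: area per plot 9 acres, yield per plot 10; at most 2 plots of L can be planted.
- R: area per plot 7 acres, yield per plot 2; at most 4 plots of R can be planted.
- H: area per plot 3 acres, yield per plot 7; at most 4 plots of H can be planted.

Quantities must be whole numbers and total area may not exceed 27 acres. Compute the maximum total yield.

44

Take 2×C, 1×L, and 4×H: area 27 ≤ 27, yield 2·3 + 1·10 + 4·7 = 44.
H has the best ratio (7/3) and is taken to its limit of 4; remaining capacity is filled optimally with the others.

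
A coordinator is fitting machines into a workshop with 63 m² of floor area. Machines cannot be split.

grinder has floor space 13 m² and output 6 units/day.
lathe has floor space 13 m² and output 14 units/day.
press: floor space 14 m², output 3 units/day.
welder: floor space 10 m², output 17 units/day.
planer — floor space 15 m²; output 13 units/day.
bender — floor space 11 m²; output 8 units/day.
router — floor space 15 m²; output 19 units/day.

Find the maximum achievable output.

64

This is an integer program with binary decision variables.
Allowing fractional choices, the relaxed optimum would be about 70.3, but machines are indivisible.
grinder + lathe + welder + bender + router: floor space 13 + 13 + 10 + 11 + 15 = 62 ≤ 63, output 6 + 14 + 17 + 8 + 19 = 64.
lathe + welder + planer + router: floor space 13 + 10 + 15 + 15 = 53 ≤ 63, output 14 + 17 + 13 + 19 = 63.
Best is grinder, lathe, welder, bender, and router with total output 64.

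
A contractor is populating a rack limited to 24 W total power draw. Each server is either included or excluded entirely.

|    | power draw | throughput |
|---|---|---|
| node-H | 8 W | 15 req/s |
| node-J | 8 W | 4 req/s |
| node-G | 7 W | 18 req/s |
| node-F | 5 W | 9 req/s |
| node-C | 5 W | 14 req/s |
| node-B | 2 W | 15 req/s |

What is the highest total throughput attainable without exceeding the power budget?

62

Take node-H, node-G, node-C, and node-B: power draw 8 + 7 + 5 + 2 = 22 ≤ 24, throughput 15 + 18 + 14 + 15 = 62.
No other feasible combination does better.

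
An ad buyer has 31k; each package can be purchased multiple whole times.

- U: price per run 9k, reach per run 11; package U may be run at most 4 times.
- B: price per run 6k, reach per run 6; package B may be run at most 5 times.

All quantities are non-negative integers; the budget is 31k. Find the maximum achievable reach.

34

2×U and 2×B: price 30 ≤ 31, reach 2·11 + 2·6 = 34.
3×U: price 27 ≤ 31, reach 3·11 = 33.
Best is 34.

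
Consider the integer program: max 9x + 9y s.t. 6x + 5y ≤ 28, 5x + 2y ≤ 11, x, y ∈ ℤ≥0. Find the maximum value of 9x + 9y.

45

The continuous relaxation peaks at (0, 5.5) with value 49.50; rounding to a feasible lattice point costs some objective.
(x,y)=(0,5): 6·0+5·5=25≤28, 5·0+2·5=10≤11, objective 45.
(x,y)=(0,4): 6·0+5·4=20≤28, 5·0+2·4=8≤11, objective 36.
No feasible integer point exceeds 45.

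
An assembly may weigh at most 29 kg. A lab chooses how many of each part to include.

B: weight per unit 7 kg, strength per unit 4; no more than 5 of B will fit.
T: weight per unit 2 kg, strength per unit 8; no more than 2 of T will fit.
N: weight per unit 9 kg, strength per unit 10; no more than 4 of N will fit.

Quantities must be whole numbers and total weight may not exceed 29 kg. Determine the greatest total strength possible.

T has the best ratio (8/2); taking only T gives at most 2×8 = 16 (stopped by the supply cap of 2).
Mixing does better — 1×B, 2×T, and 2×N: weight 29 ≤ 29, strength 1·4 + 2·8 + 2·10 = 40.

40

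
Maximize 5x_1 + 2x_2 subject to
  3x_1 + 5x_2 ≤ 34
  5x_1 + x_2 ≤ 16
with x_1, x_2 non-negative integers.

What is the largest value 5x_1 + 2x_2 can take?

The continuous relaxation peaks at (2.09, 5.55) with value 21.55; rounding to a feasible lattice point costs some objective.
(x_1,x_2)=(2,5): 3·2+5·5=31≤34, 5·2+1·5=15≤16, objective 20.
(x_1,x_2)=(2,4): 3·2+5·4=26≤34, 5·2+1·4=14≤16, objective 18.
No feasible integer point exceeds 20.

20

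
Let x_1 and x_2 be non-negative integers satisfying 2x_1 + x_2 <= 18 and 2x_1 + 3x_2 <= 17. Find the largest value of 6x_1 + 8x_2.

(x_1,x_2)=(7,1): 2·7+1·1=15≤18, 2·7+3·1=17≤17, objective 50.
(x_1,x_2)=(8,0): 2·8+1·0=16≤18, 2·8+3·0=16≤17, objective 48.
The best lattice point is (7,1), giving 50.

50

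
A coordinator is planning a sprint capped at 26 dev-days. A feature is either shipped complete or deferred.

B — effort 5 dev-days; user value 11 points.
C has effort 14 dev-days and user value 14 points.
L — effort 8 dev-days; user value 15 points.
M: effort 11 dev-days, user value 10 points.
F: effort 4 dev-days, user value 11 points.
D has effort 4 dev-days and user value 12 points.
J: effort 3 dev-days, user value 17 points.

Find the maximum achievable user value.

66

L + F + D + J: effort 8 + 4 + 4 + 3 = 19 ≤ 26, user value 15 + 11 + 12 + 17 = 55.
B + L + D + J: effort 5 + 8 + 4 + 3 = 20 ≤ 26, user value 11 + 15 + 12 + 17 = 55.
B + L + F + D + J: effort 5 + 8 + 4 + 4 + 3 = 24 ≤ 26, user value 11 + 15 + 11 + 12 + 17 = 66.
Best is B, L, F, D, and J with total user value 66.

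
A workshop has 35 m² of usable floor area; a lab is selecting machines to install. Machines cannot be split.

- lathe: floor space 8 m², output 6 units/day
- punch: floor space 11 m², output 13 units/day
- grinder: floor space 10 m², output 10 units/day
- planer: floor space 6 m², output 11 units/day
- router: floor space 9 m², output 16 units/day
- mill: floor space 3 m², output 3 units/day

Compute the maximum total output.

This is a 0-1 knapsack instance.
Take lathe, punch, planer, and router: floor space 8 + 11 + 6 + 9 = 34 ≤ 35, output 6 + 13 + 11 + 16 = 46.
No other feasible combination does better.

46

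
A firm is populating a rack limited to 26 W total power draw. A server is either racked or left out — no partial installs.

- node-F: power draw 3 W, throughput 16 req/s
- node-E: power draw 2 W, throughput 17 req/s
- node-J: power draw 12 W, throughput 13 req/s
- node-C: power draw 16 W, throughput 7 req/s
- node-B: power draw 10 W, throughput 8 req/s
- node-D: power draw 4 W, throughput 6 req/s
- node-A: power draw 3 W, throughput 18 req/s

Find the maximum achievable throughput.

This is a 0-1 knapsack instance.
Allowing fractional choices, the relaxed optimum would be about 71.6, but servers are indivisible.
node-F + node-E + node-J + node-A: power draw 3 + 2 + 12 + 3 = 20 ≤ 26, throughput 16 + 17 + 13 + 18 = 64.
node-F + node-E + node-B + node-D + node-A: power draw 3 + 2 + 10 + 4 + 3 = 22 ≤ 26, throughput 16 + 17 + 8 + 6 + 18 = 65.
node-F + node-E + node-J + node-D + node-A: power draw 3 + 2 + 12 + 4 + 3 = 24 ≤ 26, throughput 16 + 17 + 13 + 6 + 18 = 70.
Best is node-F, node-E, node-J, node-D, and node-A with total throughput 70.

70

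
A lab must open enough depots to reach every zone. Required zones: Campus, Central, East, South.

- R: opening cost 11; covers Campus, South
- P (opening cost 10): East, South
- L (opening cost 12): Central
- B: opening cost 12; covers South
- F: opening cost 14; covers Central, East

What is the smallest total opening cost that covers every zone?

The greedy cost-per-new-zone heuristic would pick P, R, and L for 33, but a cheaper cover exists.
Choose R and F: together they cover Campus, Central, East, South — every zone.
Total opening cost: 11 + 14 = 25.
No cover costs less than 25.

25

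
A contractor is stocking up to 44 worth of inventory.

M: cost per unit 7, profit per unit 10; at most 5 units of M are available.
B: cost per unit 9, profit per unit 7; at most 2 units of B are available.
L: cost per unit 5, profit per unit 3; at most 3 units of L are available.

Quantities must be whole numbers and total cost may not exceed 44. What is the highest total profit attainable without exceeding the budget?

Take 5×M and 1×B: cost 44 ≤ 44, profit 5·10 + 1·7 = 57.
M has the best ratio (10/7) and is taken to its limit of 5; remaining capacity is filled optimally with the others.

57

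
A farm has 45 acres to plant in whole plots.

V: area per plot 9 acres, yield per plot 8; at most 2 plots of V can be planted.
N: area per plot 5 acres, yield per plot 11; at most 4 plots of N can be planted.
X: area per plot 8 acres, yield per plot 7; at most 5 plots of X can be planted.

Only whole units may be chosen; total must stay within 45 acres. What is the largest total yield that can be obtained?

This is a bounded integer knapsack.
N has the best ratio (11/5); taking only N gives at most 4×11 = 44 (stopped by the supply cap of 4).
Mixing does better — 1×V, 4×N, and 2×X: area 45 ≤ 45, yield 1·8 + 4·11 + 2·7 = 66.

66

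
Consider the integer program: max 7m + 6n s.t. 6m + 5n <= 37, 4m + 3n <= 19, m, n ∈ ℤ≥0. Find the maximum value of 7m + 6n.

37

(m,n)=(1,5): 6·1+5·5=31≤37, 4·1+3·5=19≤19, objective 37.
(m,n)=(0,6): 6·0+5·6=30≤37, 4·0+3·6=18≤19, objective 36.
Maximum is 37 at (m,n)=(1,5).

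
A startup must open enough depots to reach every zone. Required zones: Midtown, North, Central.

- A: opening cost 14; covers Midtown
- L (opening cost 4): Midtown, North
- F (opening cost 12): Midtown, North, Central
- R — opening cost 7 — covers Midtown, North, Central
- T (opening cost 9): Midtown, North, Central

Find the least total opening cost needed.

7

R alone covers Midtown, North, Central — every zone.
Total opening cost: 7.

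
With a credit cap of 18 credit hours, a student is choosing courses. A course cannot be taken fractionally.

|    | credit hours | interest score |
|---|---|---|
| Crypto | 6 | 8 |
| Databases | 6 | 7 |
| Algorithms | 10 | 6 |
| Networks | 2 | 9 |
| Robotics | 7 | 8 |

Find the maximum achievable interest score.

Crypto + Databases + Networks: credit hours 6 + 6 + 2 = 14 ≤ 18, interest score 8 + 7 + 9 = 24.
Databases + Networks + Robotics: credit hours 6 + 2 + 7 = 15 ≤ 18, interest score 7 + 9 + 8 = 24.
Crypto + Networks + Robotics: credit hours 6 + 2 + 7 = 15 ≤ 18, interest score 8 + 9 + 8 = 25.
Best is Crypto, Networks, and Robotics with total interest score 25.

25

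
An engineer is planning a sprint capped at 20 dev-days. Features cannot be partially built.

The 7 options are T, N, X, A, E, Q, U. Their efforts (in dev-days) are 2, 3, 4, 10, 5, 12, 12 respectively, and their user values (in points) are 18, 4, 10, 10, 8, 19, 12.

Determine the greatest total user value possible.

47

This is an integer program with binary decision variables.
Allowing fractional choices, the relaxed optimum would be about 50.2, but features are indivisible.
T + N + X + A: effort 2 + 3 + 4 + 10 = 19 ≤ 20, user value 18 + 4 + 10 + 10 = 42.
T + E + Q: effort 2 + 5 + 12 = 19 ≤ 20, user value 18 + 8 + 19 = 45.
T + X + Q: effort 2 + 4 + 12 = 18 ≤ 20, user value 18 + 10 + 19 = 47.
Best is T, X, and Q with total user value 47.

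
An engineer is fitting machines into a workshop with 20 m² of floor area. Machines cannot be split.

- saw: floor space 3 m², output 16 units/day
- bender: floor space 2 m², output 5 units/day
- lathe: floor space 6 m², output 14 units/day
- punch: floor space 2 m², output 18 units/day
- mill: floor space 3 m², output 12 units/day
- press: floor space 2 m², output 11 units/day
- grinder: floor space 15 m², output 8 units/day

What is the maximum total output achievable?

76

saw + lathe + punch + mill + press: floor space 3 + 6 + 2 + 3 + 2 = 16 ≤ 20, output 16 + 14 + 18 + 12 + 11 = 71.
saw + bender + lathe + punch + mill + press: floor space 3 + 2 + 6 + 2 + 3 + 2 = 18 ≤ 20, output 16 + 5 + 14 + 18 + 12 + 11 = 76.
Best is saw, bender, lathe, punch, mill, and press with total output 76.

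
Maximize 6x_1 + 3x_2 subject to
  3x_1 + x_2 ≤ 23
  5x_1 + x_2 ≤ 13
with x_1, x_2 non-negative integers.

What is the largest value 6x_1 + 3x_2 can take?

(x_1,x_2)=(0,13) is feasible, giving 39.
(x_1,x_2)=(0,12) is feasible, giving 36.
Maximum is 39 at (x_1,x_2)=(0,13).

39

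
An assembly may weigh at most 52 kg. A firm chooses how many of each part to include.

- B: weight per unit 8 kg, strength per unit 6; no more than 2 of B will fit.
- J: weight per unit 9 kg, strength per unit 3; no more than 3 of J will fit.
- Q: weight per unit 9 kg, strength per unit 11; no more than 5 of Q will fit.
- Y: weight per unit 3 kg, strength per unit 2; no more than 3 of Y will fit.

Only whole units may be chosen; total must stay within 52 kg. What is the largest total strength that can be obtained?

59

5×Q and 1×Y: weight 48 ≤ 52, strength 5·11 + 1·2 = 57.
5×Q and 2×Y: weight 51 ≤ 52, strength 5·11 + 2·2 = 59.
Best is 59.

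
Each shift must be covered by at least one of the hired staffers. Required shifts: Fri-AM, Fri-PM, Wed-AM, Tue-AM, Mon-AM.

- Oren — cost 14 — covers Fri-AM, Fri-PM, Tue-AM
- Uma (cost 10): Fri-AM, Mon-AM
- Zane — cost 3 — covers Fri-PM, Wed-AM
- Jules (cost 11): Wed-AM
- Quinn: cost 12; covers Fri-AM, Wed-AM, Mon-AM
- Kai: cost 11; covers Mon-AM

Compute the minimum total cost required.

26

This is an integer covering problem.
The greedy cost-per-new-shift heuristic would pick Zane, Uma, and Oren for 27, but a cheaper cover exists.
Choose Oren and Quinn: together they cover Fri-AM, Fri-PM, Wed-AM, Tue-AM, Mon-AM — every shift.
Total cost: 14 + 12 = 26.
No cover costs less than 26.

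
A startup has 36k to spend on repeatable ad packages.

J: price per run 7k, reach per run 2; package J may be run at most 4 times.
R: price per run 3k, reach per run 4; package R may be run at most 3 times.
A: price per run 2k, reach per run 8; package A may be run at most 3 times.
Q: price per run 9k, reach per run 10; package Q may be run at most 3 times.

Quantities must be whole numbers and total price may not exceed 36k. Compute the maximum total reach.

58

This is a bounded integer knapsack.
1×R, 3×A, and 3×Q: price 36 ≤ 36, reach 1·4 + 3·8 + 3·10 = 58.
3×R, 3×A, and 2×Q: price 33 ≤ 36, reach 3·4 + 3·8 + 2·10 = 56.
Best is 58.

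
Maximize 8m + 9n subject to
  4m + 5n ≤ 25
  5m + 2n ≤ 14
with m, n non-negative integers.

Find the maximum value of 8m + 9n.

(m,n)=(0,5) is feasible, giving 45.
(m,n)=(1,4) is feasible, giving 44.
(m,n)=(0,4) is feasible, giving 36.
The best lattice point is (0,5), giving 45.

45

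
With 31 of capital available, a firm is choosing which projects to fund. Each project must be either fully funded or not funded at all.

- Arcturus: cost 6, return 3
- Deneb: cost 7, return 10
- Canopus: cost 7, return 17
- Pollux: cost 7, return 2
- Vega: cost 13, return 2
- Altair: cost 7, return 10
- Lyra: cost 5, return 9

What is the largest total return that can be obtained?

Arcturus + Deneb + Canopus + Altair: cost 6 + 7 + 7 + 7 = 27 ≤ 31, return 3 + 10 + 17 + 10 = 40.
Deneb + Canopus + Altair + Lyra: cost 7 + 7 + 7 + 5 = 26 ≤ 31, return 10 + 17 + 10 + 9 = 46.
Best is Deneb, Canopus, Altair, and Lyra with total return 46.

46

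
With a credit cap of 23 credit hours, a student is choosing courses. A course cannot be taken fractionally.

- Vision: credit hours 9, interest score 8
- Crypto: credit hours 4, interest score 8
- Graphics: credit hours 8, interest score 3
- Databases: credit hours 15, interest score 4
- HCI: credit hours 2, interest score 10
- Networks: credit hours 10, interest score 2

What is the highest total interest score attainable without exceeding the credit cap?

29

Vision + Crypto + Graphics + HCI: credit hours 9 + 4 + 8 + 2 = 23 ≤ 23, interest score 8 + 8 + 3 + 10 = 29.
Vision + Crypto + HCI: credit hours 9 + 4 + 2 = 15 ≤ 23, interest score 8 + 8 + 10 = 26.
Best is Vision, Crypto, Graphics, and HCI with total interest score 29.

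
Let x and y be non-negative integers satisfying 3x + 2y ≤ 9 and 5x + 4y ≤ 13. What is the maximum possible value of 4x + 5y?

15

(x,y)=(0,3): 3·0+2·3=6≤9, 5·0+4·3=12≤13, objective 15.
(x,y)=(1,2): 3·1+2·2=7≤9, 5·1+4·2=13≤13, objective 14.
(x,y)=(0,2): 3·0+2·2=4≤9, 5·0+4·2=8≤13, objective 10.
The best lattice point is (0,3), giving 15.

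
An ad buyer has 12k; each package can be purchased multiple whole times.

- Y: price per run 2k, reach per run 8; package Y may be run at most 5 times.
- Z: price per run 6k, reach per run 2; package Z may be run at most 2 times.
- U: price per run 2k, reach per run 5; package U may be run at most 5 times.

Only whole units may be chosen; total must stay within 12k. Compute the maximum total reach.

45

This is a bounded integer knapsack.
Take 5×Y and 1×U: price 12 ≤ 12, reach 5·8 + 1·5 = 45.
Y has the best ratio (8/2) and is taken to its limit of 5; remaining capacity is filled optimally with the others.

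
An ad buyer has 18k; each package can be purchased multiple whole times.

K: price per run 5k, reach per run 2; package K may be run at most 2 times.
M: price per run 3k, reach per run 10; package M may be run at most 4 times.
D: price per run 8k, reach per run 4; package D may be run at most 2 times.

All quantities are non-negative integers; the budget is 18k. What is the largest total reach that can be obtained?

42

Take 1×K and 4×M: price 17 ≤ 18, reach 1·2 + 4·10 = 42.
M has the best ratio (10/3) and is taken to its limit of 4; remaining capacity is filled optimally with the others.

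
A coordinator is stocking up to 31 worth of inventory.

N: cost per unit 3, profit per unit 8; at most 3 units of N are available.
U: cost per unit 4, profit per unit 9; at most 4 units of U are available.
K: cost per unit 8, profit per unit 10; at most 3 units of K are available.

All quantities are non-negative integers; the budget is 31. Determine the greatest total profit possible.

3×N, 3×U, and 1×K: cost 29 ≤ 31, profit 3·8 + 3·9 + 1·10 = 61.
2×N, 4×U, and 1×K: cost 30 ≤ 31, profit 2·8 + 4·9 + 1·10 = 62.
Best is 62.

62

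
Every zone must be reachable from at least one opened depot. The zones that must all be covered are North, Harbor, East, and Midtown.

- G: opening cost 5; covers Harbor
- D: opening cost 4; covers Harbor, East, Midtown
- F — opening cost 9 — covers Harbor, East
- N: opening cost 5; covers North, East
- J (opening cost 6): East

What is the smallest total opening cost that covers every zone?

This is an integer covering problem.
Choose D and N: together they cover North, Harbor, East, Midtown — every zone.
Total opening cost: 4 + 5 = 9.
No cover costs less than 9.

9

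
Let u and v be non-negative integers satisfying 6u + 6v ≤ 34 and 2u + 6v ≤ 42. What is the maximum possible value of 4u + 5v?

25

The continuous relaxation peaks at (0, 5.67) with value 28.33; rounding to a feasible lattice point costs some objective.
(u,v)=(0,5): 6·0+6·5=30≤34, 2·0+6·5=30≤42, objective 25.
(u,v)=(1,4): 6·1+6·4=30≤34, 2·1+6·4=26≤42, objective 24.
The best lattice point is (0,5), giving 25.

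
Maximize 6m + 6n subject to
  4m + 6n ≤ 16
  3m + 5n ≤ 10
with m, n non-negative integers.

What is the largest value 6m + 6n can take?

18

The continuous relaxation peaks at (3.33, 0) with value 20.00; rounding to a feasible lattice point costs some objective.
(m,n)=(3,0): 4·3+6·0=12≤16, 3·3+5·0=9≤10, objective 18.
(m,n)=(2,0): 4·2+6·0=8≤16, 3·2+5·0=6≤10, objective 12.
No feasible integer point exceeds 18.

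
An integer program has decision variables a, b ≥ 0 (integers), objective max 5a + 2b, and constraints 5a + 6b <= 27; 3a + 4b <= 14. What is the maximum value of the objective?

The continuous relaxation peaks at (4.67, 0) with value 23.33; rounding to a feasible lattice point costs some objective.
(a,b)=(4,0): 5·4+6·0=20≤27, 3·4+4·0=12≤14, objective 20.
(a,b)=(3,1): 5·3+6·1=21≤27, 3·3+4·1=13≤14, objective 17.
(a,b)=(3,0): 5·3+6·0=15≤27, 3·3+4·0=9≤14, objective 15.
No feasible integer point exceeds 20.

20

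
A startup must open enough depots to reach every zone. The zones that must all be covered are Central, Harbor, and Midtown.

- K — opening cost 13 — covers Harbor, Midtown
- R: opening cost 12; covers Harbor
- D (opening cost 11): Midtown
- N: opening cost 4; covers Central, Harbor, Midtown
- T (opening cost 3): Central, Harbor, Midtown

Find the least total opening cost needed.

T alone covers Central, Harbor, Midtown — every zone.
Total opening cost: 3.
No cover costs less than 3.

3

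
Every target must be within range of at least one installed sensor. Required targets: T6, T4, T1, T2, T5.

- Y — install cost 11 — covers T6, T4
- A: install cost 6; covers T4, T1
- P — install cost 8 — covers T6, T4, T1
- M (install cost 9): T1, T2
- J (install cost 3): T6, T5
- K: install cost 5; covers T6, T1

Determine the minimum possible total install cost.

Choose A, M, and J: together they cover T6, T4, T1, T2, T5 — every target.
Total install cost: 6 + 9 + 3 = 18.
No cover costs less than 18.

18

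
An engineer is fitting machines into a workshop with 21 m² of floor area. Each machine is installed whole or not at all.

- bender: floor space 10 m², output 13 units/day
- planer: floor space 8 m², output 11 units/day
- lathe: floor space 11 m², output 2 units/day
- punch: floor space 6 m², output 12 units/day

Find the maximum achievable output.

25

This is an integer program with binary decision variables.
Allowing fractional choices, the relaxed optimum would be about 32.1, but machines are indivisible.
bender + planer: floor space 10 + 8 = 18 ≤ 21, output 13 + 11 = 24.
planer + punch: floor space 8 + 6 = 14 ≤ 21, output 11 + 12 = 23.
bender + punch: floor space 10 + 6 = 16 ≤ 21, output 13 + 12 = 25.
Best is bender and punch with total output 25.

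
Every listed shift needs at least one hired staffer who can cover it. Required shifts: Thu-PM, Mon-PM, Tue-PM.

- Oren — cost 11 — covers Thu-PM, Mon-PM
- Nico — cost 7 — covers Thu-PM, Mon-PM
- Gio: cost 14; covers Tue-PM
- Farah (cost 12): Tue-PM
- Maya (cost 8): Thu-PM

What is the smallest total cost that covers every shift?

This is an integer covering problem.
Choose Nico and Farah: together they cover Thu-PM, Mon-PM, Tue-PM — every shift.
Total cost: 7 + 12 = 19.

19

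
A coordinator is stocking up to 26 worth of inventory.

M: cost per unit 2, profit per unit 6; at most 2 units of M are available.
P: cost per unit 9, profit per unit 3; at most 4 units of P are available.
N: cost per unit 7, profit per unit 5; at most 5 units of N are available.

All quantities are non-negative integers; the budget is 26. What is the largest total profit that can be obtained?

27

M has the best ratio (6/2); taking only M gives at most 2×6 = 12 (stopped by the supply cap of 2).
Mixing does better — 2×M and 3×N: cost 25 ≤ 26, profit 2·6 + 3·5 = 27.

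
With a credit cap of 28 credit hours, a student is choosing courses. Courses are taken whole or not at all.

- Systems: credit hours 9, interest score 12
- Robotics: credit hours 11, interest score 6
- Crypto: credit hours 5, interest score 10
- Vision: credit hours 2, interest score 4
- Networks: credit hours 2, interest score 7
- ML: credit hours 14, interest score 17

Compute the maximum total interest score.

40

Systems + Vision + Networks + ML: credit hours 9 + 2 + 2 + 14 = 27 ≤ 28, interest score 12 + 4 + 7 + 17 = 40.
Systems + Crypto + ML: credit hours 9 + 5 + 14 = 28 ≤ 28, interest score 12 + 10 + 17 = 39.
Best is Systems, Vision, Networks, and ML with total interest score 40.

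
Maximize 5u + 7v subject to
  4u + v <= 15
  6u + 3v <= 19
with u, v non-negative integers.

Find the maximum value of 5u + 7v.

42

Relaxing integrality, the LP optimum is 44.33 at (u,v) = (0, 6.33), which is not an integer point.
(u,v)=(0,6): 4·0+1·6=6≤15, 6·0+3·6=18≤19, objective 42.
(u,v)=(0,5): 4·0+1·5=5≤15, 6·0+3·5=15≤19, objective 35.
The best lattice point is (0,6), giving 42.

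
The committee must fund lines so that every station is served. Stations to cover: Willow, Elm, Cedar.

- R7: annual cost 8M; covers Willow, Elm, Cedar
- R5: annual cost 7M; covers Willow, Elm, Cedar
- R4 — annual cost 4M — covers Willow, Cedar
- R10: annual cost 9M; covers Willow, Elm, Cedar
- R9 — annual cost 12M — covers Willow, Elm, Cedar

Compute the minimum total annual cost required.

7

The greedy cost-per-new-station heuristic would pick R4 and R5 for 11, but a cheaper cover exists.
R5 alone covers Willow, Elm, Cedar — every station.
Total annual cost: 7.
No cover costs less than 7.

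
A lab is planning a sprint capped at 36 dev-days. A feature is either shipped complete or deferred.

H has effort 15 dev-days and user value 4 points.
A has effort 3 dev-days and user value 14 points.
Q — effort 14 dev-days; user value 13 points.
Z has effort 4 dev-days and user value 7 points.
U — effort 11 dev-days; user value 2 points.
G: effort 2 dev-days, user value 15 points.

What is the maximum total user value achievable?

51

Take A, Q, Z, U, and G: effort 3 + 14 + 4 + 11 + 2 = 34 ≤ 36, user value 14 + 13 + 7 + 2 + 15 = 51.
No other feasible combination does better.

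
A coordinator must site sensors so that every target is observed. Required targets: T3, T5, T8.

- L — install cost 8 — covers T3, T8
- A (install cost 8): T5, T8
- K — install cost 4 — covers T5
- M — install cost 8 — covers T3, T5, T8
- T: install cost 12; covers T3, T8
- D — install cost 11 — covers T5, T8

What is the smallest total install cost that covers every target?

M alone covers T3, T5, T8 — every target.
Total install cost: 8.

8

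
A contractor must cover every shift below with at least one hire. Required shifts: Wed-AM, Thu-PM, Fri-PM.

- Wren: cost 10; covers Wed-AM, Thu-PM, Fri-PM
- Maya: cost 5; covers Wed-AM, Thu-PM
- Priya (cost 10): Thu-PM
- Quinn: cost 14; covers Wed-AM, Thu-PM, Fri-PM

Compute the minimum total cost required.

Wren alone covers Wed-AM, Thu-PM, Fri-PM — every shift.
Total cost: 10.

10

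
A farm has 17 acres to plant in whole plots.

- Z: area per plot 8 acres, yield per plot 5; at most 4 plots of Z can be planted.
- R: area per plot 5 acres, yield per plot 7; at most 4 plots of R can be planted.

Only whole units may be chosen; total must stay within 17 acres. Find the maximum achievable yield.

This is a bounded integer knapsack.
Take 3×R: area 15 ≤ 17, yield 3·7 = 21.
No other integer combination yields more.

21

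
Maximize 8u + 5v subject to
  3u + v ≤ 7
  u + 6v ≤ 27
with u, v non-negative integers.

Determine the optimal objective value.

28

Relaxing integrality, the LP optimum is 28.82 at (u,v) = (0.882, 4.35), which is not an integer point.
(u,v)=(1,4): 3·1+1·4=7≤7, 1·1+6·4=25≤27, objective 28.
(u,v)=(1,3): 3·1+1·3=6≤7, 1·1+6·3=19≤27, objective 23.
(u,v)=(0,4): 3·0+1·4=4≤7, 1·0+6·4=24≤27, objective 20.
Maximum is 28 at (u,v)=(1,4).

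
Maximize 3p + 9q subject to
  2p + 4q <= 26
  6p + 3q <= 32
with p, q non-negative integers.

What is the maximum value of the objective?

The continuous relaxation peaks at (0, 6.5) with value 58.50; rounding to a feasible lattice point costs some objective.
(p,q)=(1,6): 2·1+4·6=26≤26, 6·1+3·6=24≤32, objective 57.
(p,q)=(0,6): 2·0+4·6=24≤26, 6·0+3·6=18≤32, objective 54.
The best lattice point is (1,6), giving 57.

57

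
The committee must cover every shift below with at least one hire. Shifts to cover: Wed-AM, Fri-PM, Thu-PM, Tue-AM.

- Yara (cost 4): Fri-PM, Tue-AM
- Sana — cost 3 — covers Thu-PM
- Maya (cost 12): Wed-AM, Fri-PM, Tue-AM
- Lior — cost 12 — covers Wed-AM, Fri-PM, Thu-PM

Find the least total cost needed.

15

This is a weighted set-cover instance.
The greedy cost-per-new-shift heuristic would pick Yara, Sana, and Maya for 19, but a cheaper cover exists.
Choose Sana and Maya: together they cover Wed-AM, Fri-PM, Thu-PM, Tue-AM — every shift.
Total cost: 3 + 12 = 15.
No cover costs less than 15.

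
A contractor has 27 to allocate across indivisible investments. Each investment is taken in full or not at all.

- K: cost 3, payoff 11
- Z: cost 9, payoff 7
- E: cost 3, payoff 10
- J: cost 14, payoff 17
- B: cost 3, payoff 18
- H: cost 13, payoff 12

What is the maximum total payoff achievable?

This is a 0-1 knapsack instance.
Allowing fractional choices, the relaxed optimum would be about 59.7, but investments are indivisible.
K + E + J + B: cost 3 + 3 + 14 + 3 = 23 ≤ 27, payoff 11 + 10 + 17 + 18 = 56.
K + E + B + H: cost 3 + 3 + 3 + 13 = 22 ≤ 27, payoff 11 + 10 + 18 + 12 = 51.
Best is K, E, J, and B with total payoff 56.

56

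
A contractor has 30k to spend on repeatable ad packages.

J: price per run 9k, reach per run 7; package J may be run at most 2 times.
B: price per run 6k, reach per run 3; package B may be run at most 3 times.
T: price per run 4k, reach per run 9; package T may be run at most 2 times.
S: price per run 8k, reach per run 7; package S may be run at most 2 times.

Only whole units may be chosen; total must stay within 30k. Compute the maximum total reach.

T has the best ratio (9/4); taking only T gives at most 2×9 = 18 (stopped by the supply cap of 2).
Mixing does better — 1×B, 2×T, and 2×S: price 30 ≤ 30, reach 1·3 + 2·9 + 2·7 = 35.

35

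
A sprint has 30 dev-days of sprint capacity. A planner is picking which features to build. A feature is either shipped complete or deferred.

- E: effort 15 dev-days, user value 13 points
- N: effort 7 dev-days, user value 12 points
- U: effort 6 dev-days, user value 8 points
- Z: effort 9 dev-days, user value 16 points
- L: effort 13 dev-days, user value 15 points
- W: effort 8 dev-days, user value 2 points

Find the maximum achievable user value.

Treat it as a binary knapsack problem.
N + Z + L: effort 7 + 9 + 13 = 29 ≤ 30, user value 12 + 16 + 15 = 43.
N + U + Z + W: effort 7 + 6 + 9 + 8 = 30 ≤ 30, user value 12 + 8 + 16 + 2 = 38.
U + Z + L: effort 6 + 9 + 13 = 28 ≤ 30, user value 8 + 16 + 15 = 39.
Best is N, Z, and L with total user value 43.

43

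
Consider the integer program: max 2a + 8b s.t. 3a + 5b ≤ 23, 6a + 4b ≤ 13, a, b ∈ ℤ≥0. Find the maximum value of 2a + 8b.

The continuous relaxation peaks at (0, 3.25) with value 26.00; rounding to a feasible lattice point costs some objective.
(a,b)=(0,3): 3·0+5·3=15≤23, 6·0+4·3=12≤13, objective 24.
(a,b)=(0,2): 3·0+5·2=10≤23, 6·0+4·2=8≤13, objective 16.
The best lattice point is (0,3), giving 24.

24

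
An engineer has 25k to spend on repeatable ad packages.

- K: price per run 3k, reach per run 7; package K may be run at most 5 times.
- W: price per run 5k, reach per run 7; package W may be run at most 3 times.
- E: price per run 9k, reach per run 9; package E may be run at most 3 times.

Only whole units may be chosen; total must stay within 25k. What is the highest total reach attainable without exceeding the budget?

Take 5×K and 2×W: price 25 ≤ 25, reach 5·7 + 2·7 = 49.
K has the best ratio (7/3) and is taken to its limit of 5; remaining capacity is filled optimally with the others.

49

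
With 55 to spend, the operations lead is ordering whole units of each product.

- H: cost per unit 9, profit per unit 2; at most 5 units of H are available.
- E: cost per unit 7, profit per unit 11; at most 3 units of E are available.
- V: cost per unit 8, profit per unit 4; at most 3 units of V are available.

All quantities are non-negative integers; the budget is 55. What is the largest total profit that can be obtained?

E has the best ratio (11/7); taking only E gives at most 3×11 = 33 (stopped by the supply cap of 3).
Mixing does better — 1×H, 3×E, and 3×V: cost 54 ≤ 55, profit 1·2 + 3·11 + 3·4 = 47.

47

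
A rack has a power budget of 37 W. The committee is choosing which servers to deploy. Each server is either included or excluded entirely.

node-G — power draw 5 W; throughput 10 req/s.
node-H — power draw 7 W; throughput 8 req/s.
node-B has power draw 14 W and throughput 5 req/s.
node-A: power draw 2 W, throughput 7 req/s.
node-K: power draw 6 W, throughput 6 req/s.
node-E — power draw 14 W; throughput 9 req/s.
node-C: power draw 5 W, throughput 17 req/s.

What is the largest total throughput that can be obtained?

51

Allowing fractional choices, the relaxed optimum would be about 55.7, but servers are indivisible.
node-G + node-A + node-K + node-E + node-C: power draw 5 + 2 + 6 + 14 + 5 = 32 ≤ 37, throughput 10 + 7 + 6 + 9 + 17 = 49.
node-G + node-H + node-K + node-E + node-C: power draw 5 + 7 + 6 + 14 + 5 = 37 ≤ 37, throughput 10 + 8 + 6 + 9 + 17 = 50.
node-G + node-H + node-A + node-E + node-C: power draw 5 + 7 + 2 + 14 + 5 = 33 ≤ 37, throughput 10 + 8 + 7 + 9 + 17 = 51.
Best is node-G, node-H, node-A, node-E, and node-C with total throughput 51.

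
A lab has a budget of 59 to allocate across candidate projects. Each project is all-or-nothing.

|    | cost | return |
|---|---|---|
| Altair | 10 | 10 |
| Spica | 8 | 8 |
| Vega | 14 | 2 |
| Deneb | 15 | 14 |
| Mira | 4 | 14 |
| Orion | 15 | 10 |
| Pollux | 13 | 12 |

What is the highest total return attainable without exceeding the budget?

Allowing fractional choices, the relaxed optimum would be about 64.0, but projects are indivisible.
Altair + Spica + Deneb + Mira + Pollux: cost 10 + 8 + 15 + 4 + 13 = 50 ≤ 59, return 10 + 8 + 14 + 14 + 12 = 58.
Altair + Deneb + Mira + Orion + Pollux: cost 10 + 15 + 4 + 15 + 13 = 57 ≤ 59, return 10 + 14 + 14 + 10 + 12 = 60.
Spica + Deneb + Mira + Orion + Pollux: cost 8 + 15 + 4 + 15 + 13 = 55 ≤ 59, return 8 + 14 + 14 + 10 + 12 = 58.
Best is Altair, Deneb, Mira, Orion, and Pollux with total return 60.

60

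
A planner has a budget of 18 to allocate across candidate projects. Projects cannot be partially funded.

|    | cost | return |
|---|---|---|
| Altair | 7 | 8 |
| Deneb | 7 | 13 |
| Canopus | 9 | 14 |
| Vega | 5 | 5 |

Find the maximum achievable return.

27

Allowing fractional choices, the relaxed optimum would be about 29.3, but projects are indivisible.
Deneb + Canopus: cost 7 + 9 = 16 ≤ 18, return 13 + 14 = 27.
Altair + Deneb: cost 7 + 7 = 14 ≤ 18, return 8 + 13 = 21.
Altair + Canopus: cost 7 + 9 = 16 ≤ 18, return 8 + 14 = 22.
Best is Deneb and Canopus with total return 27.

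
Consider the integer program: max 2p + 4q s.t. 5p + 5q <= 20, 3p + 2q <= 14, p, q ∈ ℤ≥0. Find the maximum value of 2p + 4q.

(p,q)=(0,4): 5·0+5·4=20≤20, 3·0+2·4=8≤14, objective 16.
(p,q)=(1,3): 5·1+5·3=20≤20, 3·1+2·3=9≤14, objective 14.
(p,q)=(0,3): 5·0+5·3=15≤20, 3·0+2·3=6≤14, objective 12.
No feasible integer point exceeds 16.

16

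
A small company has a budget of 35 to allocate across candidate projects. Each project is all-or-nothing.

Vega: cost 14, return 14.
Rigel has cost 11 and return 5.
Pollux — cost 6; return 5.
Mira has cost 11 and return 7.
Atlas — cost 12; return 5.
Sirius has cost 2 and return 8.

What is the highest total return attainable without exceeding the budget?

Allowing fractional choices, the relaxed optimum would be about 34.9, but projects are indivisible.
Vega + Pollux + Atlas + Sirius: cost 14 + 6 + 12 + 2 = 34 ≤ 35, return 14 + 5 + 5 + 8 = 32.
Vega + Pollux + Mira + Sirius: cost 14 + 6 + 11 + 2 = 33 ≤ 35, return 14 + 5 + 7 + 8 = 34.
Vega + Rigel + Pollux + Sirius: cost 14 + 11 + 6 + 2 = 33 ≤ 35, return 14 + 5 + 5 + 8 = 32.
Best is Vega, Pollux, Mira, and Sirius with total return 34.

34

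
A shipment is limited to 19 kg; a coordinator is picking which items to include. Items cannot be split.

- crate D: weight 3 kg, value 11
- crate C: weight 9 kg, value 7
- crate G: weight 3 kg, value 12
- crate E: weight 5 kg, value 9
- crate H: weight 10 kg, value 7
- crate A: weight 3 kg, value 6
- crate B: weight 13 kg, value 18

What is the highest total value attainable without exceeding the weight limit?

crate D + crate G + crate B: weight 3 + 3 + 13 = 19 ≤ 19, value 11 + 12 + 18 = 41.
crate D + crate G + crate E + crate A: weight 3 + 3 + 5 + 3 = 14 ≤ 19, value 11 + 12 + 9 + 6 = 38.
Best is crate D, crate G, and crate B with total value 41.

41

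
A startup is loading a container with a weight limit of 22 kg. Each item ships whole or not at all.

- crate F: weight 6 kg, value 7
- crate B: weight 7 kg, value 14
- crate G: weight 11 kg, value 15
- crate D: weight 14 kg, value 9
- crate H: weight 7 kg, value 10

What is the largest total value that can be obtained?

31

Treat it as a binary knapsack problem.
Take crate F, crate B, and crate H: weight 6 + 7 + 7 = 20 ≤ 22, value 7 + 14 + 10 = 31.
No other feasible combination does better.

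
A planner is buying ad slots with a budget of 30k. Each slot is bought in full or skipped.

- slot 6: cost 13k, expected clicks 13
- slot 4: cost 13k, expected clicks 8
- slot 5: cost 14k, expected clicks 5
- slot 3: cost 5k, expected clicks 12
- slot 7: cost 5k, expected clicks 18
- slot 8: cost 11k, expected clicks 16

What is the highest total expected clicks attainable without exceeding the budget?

47

Allowing fractional choices, the relaxed optimum would be about 55.0, but ad slots are indivisible.
slot 3 + slot 7 + slot 8: cost 5 + 5 + 11 = 21 ≤ 30, expected clicks 12 + 18 + 16 = 46.
slot 6 + slot 7 + slot 8: cost 13 + 5 + 11 = 29 ≤ 30, expected clicks 13 + 18 + 16 = 47.
slot 6 + slot 3 + slot 7: cost 13 + 5 + 5 = 23 ≤ 30, expected clicks 13 + 12 + 18 = 43.
Best is slot 6, slot 7, and slot 8 with total expected clicks 47.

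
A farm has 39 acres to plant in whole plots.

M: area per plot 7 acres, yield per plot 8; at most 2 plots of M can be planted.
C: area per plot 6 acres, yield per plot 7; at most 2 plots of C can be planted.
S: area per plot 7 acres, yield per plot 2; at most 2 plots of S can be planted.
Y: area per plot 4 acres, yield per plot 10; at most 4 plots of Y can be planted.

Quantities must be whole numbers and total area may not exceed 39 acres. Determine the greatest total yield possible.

This is a bounded integer knapsack.
2×M, 1×C, and 4×Y: area 36 ≤ 39, yield 2·8 + 1·7 + 4·10 = 63.
1×M, 2×C, and 4×Y: area 35 ≤ 39, yield 1·8 + 2·7 + 4·10 = 62.
Best is 63.

63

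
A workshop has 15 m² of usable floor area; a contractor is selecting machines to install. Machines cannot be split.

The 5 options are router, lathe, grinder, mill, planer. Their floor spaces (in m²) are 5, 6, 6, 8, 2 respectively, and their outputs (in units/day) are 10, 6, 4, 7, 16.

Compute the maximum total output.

Take router, mill, and planer: floor space 5 + 8 + 2 = 15 ≤ 15, output 10 + 7 + 16 = 33.
No other feasible combination does better.

33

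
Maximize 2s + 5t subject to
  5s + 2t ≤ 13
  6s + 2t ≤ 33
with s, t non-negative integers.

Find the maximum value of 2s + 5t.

Relaxing integrality, the LP optimum is 32.50 at (s,t) = (0, 6.5), which is not an integer point.
(s,t)=(0,6): 5·0+2·6=12≤13, 6·0+2·6=12≤33, objective 30.
(s,t)=(0,5): 5·0+2·5=10≤13, 6·0+2·5=10≤33, objective 25.
The best lattice point is (0,6), giving 30.

30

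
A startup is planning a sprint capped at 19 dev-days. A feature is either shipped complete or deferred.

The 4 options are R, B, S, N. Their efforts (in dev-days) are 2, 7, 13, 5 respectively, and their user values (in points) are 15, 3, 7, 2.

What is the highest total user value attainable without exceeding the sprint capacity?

22

Take R and S: effort 2 + 13 = 15 ≤ 19, user value 15 + 7 = 22.
No other feasible combination does better.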